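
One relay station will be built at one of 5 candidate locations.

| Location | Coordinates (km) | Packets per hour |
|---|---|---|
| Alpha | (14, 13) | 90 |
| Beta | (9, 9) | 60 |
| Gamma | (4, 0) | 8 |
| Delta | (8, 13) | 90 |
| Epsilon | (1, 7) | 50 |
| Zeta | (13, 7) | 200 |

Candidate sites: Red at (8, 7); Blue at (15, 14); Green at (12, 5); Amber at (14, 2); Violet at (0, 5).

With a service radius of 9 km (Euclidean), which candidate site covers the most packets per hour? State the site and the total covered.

Red, covering 498

Coverage radius r = 9 km; a point is covered iff (Δx)²+(Δy)² ≤ 9² = 81.
  Red (8, 7): covers {Alpha, Beta, Gamma, Delta, Epsilon, Zeta} → 498
  Blue (15, 14): covers {Alpha, Beta, Delta, Zeta} → 440
  Green (12, 5): covers {Alpha, Beta, Delta, Zeta} → 440
  Amber (14, 2): covers {Beta, Zeta} → 260
  Violet (0, 5): covers {Gamma, Epsilon} → 58
Maximum coverage at Red: 498 packets per hour.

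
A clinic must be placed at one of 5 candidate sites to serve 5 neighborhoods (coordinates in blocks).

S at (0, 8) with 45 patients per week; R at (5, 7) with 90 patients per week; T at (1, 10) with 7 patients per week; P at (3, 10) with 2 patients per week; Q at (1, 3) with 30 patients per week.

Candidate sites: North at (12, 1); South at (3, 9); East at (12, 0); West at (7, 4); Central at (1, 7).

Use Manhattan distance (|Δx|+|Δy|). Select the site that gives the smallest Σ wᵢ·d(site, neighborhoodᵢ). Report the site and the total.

Central, total 601 blocks

Total weighted distance at each candidate:
  North (12, 1): total = 2591
  South (3, 9): total = 803
  East (12, 0): total = 2765
  West (7, 4): total = 1259
  Central (1, 7): total = 601
Minimum is at Central with total 601 blocks.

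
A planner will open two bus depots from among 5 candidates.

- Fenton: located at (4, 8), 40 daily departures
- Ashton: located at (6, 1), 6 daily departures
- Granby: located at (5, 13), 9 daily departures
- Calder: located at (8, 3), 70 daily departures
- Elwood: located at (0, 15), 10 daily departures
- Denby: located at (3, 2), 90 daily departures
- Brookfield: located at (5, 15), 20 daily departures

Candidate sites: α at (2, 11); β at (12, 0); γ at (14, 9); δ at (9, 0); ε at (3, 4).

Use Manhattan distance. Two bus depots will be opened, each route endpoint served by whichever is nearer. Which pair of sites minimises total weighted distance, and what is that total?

{α, ε}, total 1081

Evaluate every pair (each demand assigned to the nearer of the two):
  {α, ε}: total = 1081
  {δ, ε}: total = 1183
  {β, ε}: total = 1335
  {γ, ε}: total = 1335
  {α, δ}: total = 1469
  {α, β}: total = 1877
  {γ, δ}: total = 2081
  {α, γ}: total = 2269
  {β, δ}: total = 2317
  {β, γ}: total = 2579
Best pair: {α, ε} with total 1081.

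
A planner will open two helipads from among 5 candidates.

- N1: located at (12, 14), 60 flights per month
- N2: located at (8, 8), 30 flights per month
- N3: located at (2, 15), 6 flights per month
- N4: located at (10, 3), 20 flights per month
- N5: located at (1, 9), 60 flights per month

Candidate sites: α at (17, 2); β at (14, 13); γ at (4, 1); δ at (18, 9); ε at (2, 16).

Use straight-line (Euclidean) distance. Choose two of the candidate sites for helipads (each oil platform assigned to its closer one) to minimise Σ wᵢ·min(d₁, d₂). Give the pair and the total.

{β, ε}, total 1014.1

Evaluate every pair (each demand assigned to the nearer of the two):
  {β, ε}: total = 1014.1
  {β, γ}: total = 1080.6
  {δ, ε}: total = 1398.9
  {α, β}: total = 1399.0
  {γ, ε}: total = 1410.5
  {γ, δ}: total = 1434.5
  {β, δ}: total = 1457.6
  {α, ε}: total = 1483.6
  {α, γ}: total = 1745.9
  {α, δ}: total = 2034.1
Best pair: {β, ε} with total 1014.1.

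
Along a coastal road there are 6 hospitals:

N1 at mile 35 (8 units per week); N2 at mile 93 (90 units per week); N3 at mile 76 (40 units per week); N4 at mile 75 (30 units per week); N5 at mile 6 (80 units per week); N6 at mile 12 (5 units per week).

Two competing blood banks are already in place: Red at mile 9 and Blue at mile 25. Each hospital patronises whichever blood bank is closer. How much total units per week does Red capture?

85

The indifferent point is the midpoint (9+25)/2 = 17; hospitals left of it (closer to Red at 9) go to Red, those right go to Blue.
  N5 at 6 (w=80) → Red
  N6 at 12 (w=5) → Red
  N1 at 35 (w=8) → Blue
  N4 at 75 (w=30) → Blue
  N3 at 76 (w=40) → Blue
  N2 at 93 (w=90) → Blue
Red captures 85; Blue captures 168.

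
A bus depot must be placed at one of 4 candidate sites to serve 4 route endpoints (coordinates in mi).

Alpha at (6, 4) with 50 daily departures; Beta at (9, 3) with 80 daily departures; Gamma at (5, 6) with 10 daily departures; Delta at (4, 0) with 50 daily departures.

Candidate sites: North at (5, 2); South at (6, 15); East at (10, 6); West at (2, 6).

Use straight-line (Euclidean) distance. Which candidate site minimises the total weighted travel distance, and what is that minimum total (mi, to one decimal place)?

Total weighted distance at each candidate:
  North (5, 2): total = 593.5
  South (6, 15): total = 2386.7
  East (10, 6): total = 950.9
  West (2, 6): total = 1179.1
Minimum is at North with total 593.5 mi.

North, total 593.5 mi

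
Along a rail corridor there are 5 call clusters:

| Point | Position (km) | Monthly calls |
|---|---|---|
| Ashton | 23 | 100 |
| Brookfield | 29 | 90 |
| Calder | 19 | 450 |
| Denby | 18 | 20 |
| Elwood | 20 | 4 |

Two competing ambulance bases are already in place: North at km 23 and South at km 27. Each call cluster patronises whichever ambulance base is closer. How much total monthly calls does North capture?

The indifferent point is the midpoint (23+27)/2 = 25; call clusters left of it (closer to North at 23) go to North, those right go to South.
  Denby at 18 (w=20) → North
  Calder at 19 (w=450) → North
  Elwood at 20 (w=4) → North
  Ashton at 23 (w=100) → North
  Brookfield at 29 (w=90) → South
North captures 574; South captures 90.

574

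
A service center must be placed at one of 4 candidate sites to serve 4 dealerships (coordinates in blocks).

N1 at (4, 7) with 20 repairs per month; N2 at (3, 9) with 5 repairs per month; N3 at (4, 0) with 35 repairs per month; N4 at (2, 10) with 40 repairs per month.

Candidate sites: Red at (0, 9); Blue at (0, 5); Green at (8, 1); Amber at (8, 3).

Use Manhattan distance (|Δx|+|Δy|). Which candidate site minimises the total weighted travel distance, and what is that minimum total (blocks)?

Total weighted distance at each candidate:
  Red (0, 9): total = 710
  Blue (0, 5): total = 750
  Green (8, 1): total = 1040
  Amber (8, 3): total = 980
Minimum is at Red with total 710 blocks.

Red, total 710 blocks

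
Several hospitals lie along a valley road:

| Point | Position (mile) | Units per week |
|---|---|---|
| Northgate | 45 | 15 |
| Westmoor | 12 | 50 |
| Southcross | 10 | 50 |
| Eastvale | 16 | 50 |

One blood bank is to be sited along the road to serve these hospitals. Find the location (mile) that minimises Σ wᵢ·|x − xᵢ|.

For a sum of weighted absolute distances on a line, the optimum is the weighted median (not the mean). Total weight W = 165; half-weight = 82.5.
Sort by position and accumulate weight:
  mile 10 (Southcross, w=50) → cum 50
  mile 12 (Westmoor, w=50) → cum 100  ≥ 82.5 → median here
  mile 16 (Eastvale, w=50) → cum 150
  mile 45 (Northgate, w=15) → cum 165
Optimal location: mile 12.

x = 12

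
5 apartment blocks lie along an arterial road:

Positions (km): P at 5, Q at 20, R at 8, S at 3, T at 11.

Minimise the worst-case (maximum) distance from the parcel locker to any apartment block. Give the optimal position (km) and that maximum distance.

location 11.5, max distance 8.5

The 1-center on a line is the midpoint of the two extreme points: leftmost at 3, rightmost at 20.
Optimal location = (3 + 20)/2 = 11.5; maximum distance = (20 − 3)/2 = 8.5.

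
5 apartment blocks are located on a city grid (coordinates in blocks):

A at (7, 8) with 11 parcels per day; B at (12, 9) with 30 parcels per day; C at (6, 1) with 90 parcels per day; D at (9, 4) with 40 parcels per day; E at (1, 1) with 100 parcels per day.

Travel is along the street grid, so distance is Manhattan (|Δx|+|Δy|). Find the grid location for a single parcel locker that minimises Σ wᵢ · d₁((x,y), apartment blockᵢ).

Manhattan distance separates: Σwᵢ(|x−xᵢ|+|y−yᵢ|) = Σwᵢ|x−xᵢ| + Σwᵢ|y−yᵢ|, so x and y are optimised independently as 1-D weighted medians.
Total weight W = 271; half = 135.5.
x-coordinate, sorted with cumulative weight:
  x=1 (E, w=100) cum 100
  x=6 (C, w=90) cum 190  ← median
  x=7 (A, w=11) cum 201
  x=9 (D, w=40) cum 241
  x=12 (B, w=30) cum 271
⇒ x* = 6
y-coordinate, sorted with cumulative weight:
  y=1 (C, w=90) cum 90
  y=1 (E, w=100) cum 190  ← median
  y=4 (D, w=40) cum 230
  y=8 (A, w=11) cum 241
  y=9 (B, w=30) cum 271
⇒ y* = 1

(6, 1)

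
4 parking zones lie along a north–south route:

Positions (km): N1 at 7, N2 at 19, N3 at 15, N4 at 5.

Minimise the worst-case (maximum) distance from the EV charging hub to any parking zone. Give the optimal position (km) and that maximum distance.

The 1-center on a line is the midpoint of the two extreme points: leftmost at 5, rightmost at 19.
Optimal location = (5 + 19)/2 = 12; maximum distance = (19 − 5)/2 = 7.

location 12, max distance 7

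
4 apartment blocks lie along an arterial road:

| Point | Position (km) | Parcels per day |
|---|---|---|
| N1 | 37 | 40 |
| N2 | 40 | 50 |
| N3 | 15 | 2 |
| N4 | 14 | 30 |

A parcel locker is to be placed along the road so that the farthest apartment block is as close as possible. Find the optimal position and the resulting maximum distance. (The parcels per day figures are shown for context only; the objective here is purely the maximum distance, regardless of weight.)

location 27, max distance 13

The 1-center on a line is the midpoint of the two extreme points: leftmost at 14, rightmost at 40.
Optimal location = (14 + 40)/2 = 27; maximum distance = (40 − 14)/2 = 13.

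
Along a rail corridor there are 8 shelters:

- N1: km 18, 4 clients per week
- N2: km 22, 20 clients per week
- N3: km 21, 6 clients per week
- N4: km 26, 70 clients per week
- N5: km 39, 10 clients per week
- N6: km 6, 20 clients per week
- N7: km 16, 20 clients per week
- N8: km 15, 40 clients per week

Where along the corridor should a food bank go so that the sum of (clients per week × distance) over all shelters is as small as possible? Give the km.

For a sum of weighted absolute distances on a line, the optimum is the weighted median (not the mean). Total weight W = 190; half-weight = 95.
Sort by position and accumulate weight:
  km 6 (N6, w=20) → cum 20
  km 15 (N8, w=40) → cum 60
  km 16 (N7, w=20) → cum 80
  km 18 (N1, w=4) → cum 84
  km 21 (N3, w=6) → cum 90
  km 22 (N2, w=20) → cum 110  ≥ 95 → median here
  km 26 (N4, w=70) → cum 180
  km 39 (N5, w=10) → cum 190
Optimal location: km 22.

x = 22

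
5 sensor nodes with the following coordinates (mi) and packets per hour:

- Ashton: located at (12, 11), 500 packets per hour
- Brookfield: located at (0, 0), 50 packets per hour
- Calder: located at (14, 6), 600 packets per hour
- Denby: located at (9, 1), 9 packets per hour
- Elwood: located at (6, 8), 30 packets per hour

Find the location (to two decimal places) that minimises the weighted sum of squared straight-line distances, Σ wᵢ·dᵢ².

(12.33, 7.86)

The minimiser of Σwᵢ‖p−pᵢ‖² is the weighted centroid p* = (Σwᵢpᵢ)/(Σwᵢ).
Σwᵢ = 1189.
Σwᵢxᵢ = 500·12 + 50·0 + 600·14 + 9·9 + 30·6 = 14661.
Σwᵢyᵢ = 500·11 + 50·0 + 600·6 + 9·1 + 30·8 = 9349.
x* = 14661/1189 = 12.33, y* = 9349/1189 = 7.86.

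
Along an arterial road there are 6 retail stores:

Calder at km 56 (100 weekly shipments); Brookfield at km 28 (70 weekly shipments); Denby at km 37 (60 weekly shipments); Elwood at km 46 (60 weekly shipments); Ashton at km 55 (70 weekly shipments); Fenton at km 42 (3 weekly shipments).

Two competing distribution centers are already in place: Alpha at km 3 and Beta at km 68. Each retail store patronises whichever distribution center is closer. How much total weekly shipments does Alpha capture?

70

The indifferent point is the midpoint (3+68)/2 = 35.5; retail stores left of it (closer to Alpha at 3) go to Alpha, those right go to Beta.
  Brookfield at 28 (w=70) → Alpha
  Denby at 37 (w=60) → Beta
  Fenton at 42 (w=3) → Beta
  Elwood at 46 (w=60) → Beta
  Ashton at 55 (w=70) → Beta
  Calder at 56 (w=100) → Beta
Alpha captures 70; Beta captures 293.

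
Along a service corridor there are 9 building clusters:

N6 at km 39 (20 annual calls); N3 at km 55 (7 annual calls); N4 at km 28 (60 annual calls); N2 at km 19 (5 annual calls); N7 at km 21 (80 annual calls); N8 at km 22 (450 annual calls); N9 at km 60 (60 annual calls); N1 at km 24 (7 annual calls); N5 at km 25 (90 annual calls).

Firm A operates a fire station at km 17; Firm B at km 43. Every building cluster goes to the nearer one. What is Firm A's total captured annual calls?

The indifferent point is the midpoint (17+43)/2 = 30; building clusters left of it (closer to Firm A at 17) go to Firm A, those right go to Firm B.
  N2 at 19 (w=5) → Firm A
  N7 at 21 (w=80) → Firm A
  N8 at 22 (w=450) → Firm A
  N1 at 24 (w=7) → Firm A
  N5 at 25 (w=90) → Firm A
  N4 at 28 (w=60) → Firm A
  N6 at 39 (w=20) → Firm B
  N3 at 55 (w=7) → Firm B
  N9 at 60 (w=60) → Firm B
Firm A captures 692; Firm B captures 87.

692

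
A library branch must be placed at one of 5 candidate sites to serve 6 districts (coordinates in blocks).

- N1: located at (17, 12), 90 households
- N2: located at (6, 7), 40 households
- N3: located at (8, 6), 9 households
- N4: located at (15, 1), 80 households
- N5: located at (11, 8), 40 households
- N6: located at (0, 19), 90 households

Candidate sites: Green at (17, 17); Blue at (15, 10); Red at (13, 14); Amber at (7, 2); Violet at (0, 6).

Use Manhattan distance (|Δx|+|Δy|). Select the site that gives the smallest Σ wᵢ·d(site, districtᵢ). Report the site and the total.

Total weighted distance at each candidate:
  Green (17, 17): total = 5220
  Blue (15, 10): total = 4059
  Red (13, 14): total = 4357
  Amber (7, 2): total = 5365
  Violet (0, 6): total = 5712
Minimum is at Blue with total 4059 blocks.

Blue, total 4059 blocks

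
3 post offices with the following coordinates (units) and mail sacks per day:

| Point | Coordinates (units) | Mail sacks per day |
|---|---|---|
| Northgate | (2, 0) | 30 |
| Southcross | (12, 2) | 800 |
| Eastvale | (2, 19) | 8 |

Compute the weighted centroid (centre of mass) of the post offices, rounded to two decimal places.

The minimiser of Σwᵢ‖p−pᵢ‖² is the weighted centroid p* = (Σwᵢpᵢ)/(Σwᵢ).
Σwᵢ = 838.
Σwᵢxᵢ = 30·2 + 800·12 + 8·2 = 9676.
Σwᵢyᵢ = 30·0 + 800·2 + 8·19 = 1752.
x* = 9676/838 = 11.55, y* = 1752/838 = 2.09.

(11.55, 2.09)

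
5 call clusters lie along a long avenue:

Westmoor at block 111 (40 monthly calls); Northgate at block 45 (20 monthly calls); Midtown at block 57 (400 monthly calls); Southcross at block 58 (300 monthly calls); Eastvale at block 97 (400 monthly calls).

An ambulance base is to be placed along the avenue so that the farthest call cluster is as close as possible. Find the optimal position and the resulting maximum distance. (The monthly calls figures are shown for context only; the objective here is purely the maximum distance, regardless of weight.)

location 78, max distance 33

The 1-center on a line is the midpoint of the two extreme points: leftmost at 45, rightmost at 111.
Optimal location = (45 + 111)/2 = 78; maximum distance = (111 − 45)/2 = 33.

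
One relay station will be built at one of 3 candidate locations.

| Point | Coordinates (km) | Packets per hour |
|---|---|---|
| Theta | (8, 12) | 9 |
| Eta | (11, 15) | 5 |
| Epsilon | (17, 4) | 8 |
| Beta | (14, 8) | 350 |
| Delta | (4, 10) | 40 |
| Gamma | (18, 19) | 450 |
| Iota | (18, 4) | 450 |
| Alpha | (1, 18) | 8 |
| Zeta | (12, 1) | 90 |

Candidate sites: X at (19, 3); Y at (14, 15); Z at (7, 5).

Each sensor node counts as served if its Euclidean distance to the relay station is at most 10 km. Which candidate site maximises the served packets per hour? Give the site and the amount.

X, covering 898

Coverage radius r = 10 km; a point is covered iff (Δx)²+(Δy)² ≤ 10² = 100.
  X (19, 3): covers {Epsilon, Beta, Iota, Zeta} → 898
  Y (14, 15): covers {Theta, Eta, Beta, Gamma} → 814
  Z (7, 5): covers {Theta, Beta, Delta, Zeta} → 489
Maximum coverage at X: 898 packets per hour.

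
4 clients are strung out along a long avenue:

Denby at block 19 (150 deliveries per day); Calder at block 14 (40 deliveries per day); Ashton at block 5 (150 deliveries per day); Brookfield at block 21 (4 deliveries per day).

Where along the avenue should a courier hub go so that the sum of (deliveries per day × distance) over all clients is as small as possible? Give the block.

For a sum of weighted absolute distances on a line, the optimum is the weighted median (not the mean). Total weight W = 344; half-weight = 172.
Sort by position and accumulate weight:
  block 5 (Ashton, w=150) → cum 150
  block 14 (Calder, w=40) → cum 190  ≥ 172 → median here
  block 19 (Denby, w=150) → cum 340
  block 21 (Brookfield, w=4) → cum 344
Optimal location: block 14.

x = 14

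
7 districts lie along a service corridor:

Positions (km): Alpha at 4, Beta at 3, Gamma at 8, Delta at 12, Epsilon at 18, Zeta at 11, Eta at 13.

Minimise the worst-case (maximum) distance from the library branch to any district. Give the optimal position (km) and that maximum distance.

The 1-center on a line is the midpoint of the two extreme points: leftmost at 3, rightmost at 18.
Optimal location = (3 + 18)/2 = 10.5; maximum distance = (18 − 3)/2 = 7.5.

location 10.5, max distance 7.5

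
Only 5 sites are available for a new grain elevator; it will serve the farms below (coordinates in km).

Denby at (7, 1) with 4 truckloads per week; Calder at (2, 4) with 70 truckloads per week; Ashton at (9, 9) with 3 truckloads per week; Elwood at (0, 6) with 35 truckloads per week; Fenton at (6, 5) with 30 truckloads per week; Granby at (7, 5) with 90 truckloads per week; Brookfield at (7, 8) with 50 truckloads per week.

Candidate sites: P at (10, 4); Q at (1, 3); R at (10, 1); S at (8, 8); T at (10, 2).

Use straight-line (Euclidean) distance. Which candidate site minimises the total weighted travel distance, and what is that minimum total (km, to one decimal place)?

S, total 1268.7 km

Total weighted distance at each candidate:
  P (10, 4): total = 1607.5
  Q (1, 3): total = 1386.3
  R (10, 1): total = 2026.1
  S (8, 8): total = 1268.7
  T (10, 2): total = 1855.3
Minimum is at S with total 1268.7 km.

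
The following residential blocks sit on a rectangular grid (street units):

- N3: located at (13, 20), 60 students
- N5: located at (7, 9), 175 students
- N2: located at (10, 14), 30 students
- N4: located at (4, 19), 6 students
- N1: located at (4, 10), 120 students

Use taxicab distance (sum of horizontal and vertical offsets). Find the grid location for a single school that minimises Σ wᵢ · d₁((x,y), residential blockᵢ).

(7, 10)

Manhattan distance separates: Σwᵢ(|x−xᵢ|+|y−yᵢ|) = Σwᵢ|x−xᵢ| + Σwᵢ|y−yᵢ|, so x and y are optimised independently as 1-D weighted medians.
Total weight W = 391; half = 195.5.
x-coordinate, sorted with cumulative weight:
  x=4 (N4, w=6) cum 6
  x=4 (N1, w=120) cum 126
  x=7 (N5, w=175) cum 301  ← median
  x=10 (N2, w=30) cum 331
  x=13 (N3, w=60) cum 391
⇒ x* = 7
y-coordinate, sorted with cumulative weight:
  y=9 (N5, w=175) cum 175
  y=10 (N1, w=120) cum 295  ← median
  y=14 (N2, w=30) cum 325
  y=19 (N4, w=6) cum 331
  y=20 (N3, w=60) cum 391
⇒ y* = 10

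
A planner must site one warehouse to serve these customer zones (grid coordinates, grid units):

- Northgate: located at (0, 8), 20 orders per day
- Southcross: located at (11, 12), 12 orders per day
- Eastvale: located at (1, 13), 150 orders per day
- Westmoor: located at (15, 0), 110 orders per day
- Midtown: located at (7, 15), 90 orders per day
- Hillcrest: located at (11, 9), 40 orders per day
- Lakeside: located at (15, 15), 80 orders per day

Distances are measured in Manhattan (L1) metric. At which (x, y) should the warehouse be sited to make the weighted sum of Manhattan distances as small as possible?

(7, 13)

Manhattan distance separates: Σwᵢ(|x−xᵢ|+|y−yᵢ|) = Σwᵢ|x−xᵢ| + Σwᵢ|y−yᵢ|, so x and y are optimised independently as 1-D weighted medians.
Total weight W = 502; half = 251.
x-coordinate, sorted with cumulative weight:
  x=0 (Northgate, w=20) cum 20
  x=1 (Eastvale, w=150) cum 170
  x=7 (Midtown, w=90) cum 260  ← median
  x=11 (Southcross, w=12) cum 272
  x=11 (Hillcrest, w=40) cum 312
  x=15 (Westmoor, w=110) cum 422
  x=15 (Lakeside, w=80) cum 502
⇒ x* = 7
y-coordinate, sorted with cumulative weight:
  y=0 (Westmoor, w=110) cum 110
  y=8 (Northgate, w=20) cum 130
  y=9 (Hillcrest, w=40) cum 170
  y=12 (Southcross, w=12) cum 182
  y=13 (Eastvale, w=150) cum 332  ← median
  y=15 (Midtown, w=90) cum 422
  y=15 (Lakeside, w=80) cum 502
⇒ y* = 13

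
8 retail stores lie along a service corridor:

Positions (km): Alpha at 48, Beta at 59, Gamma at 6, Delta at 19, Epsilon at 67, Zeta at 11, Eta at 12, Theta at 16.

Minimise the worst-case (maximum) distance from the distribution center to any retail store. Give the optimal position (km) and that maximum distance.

location 36.5, max distance 30.5

The 1-center on a line is the midpoint of the two extreme points: leftmost at 6, rightmost at 67.
Optimal location = (6 + 67)/2 = 36.5; maximum distance = (67 − 6)/2 = 30.5.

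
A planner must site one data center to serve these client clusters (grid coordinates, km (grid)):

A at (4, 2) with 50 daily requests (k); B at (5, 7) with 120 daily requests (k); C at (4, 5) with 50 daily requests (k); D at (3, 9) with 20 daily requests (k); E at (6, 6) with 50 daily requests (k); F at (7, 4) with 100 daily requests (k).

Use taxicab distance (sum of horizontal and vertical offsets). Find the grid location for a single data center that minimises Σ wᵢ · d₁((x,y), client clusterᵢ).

(5, 5)

Manhattan distance separates: Σwᵢ(|x−xᵢ|+|y−yᵢ|) = Σwᵢ|x−xᵢ| + Σwᵢ|y−yᵢ|, so x and y are optimised independently as 1-D weighted medians.
Total weight W = 390; half = 195.
x-coordinate, sorted with cumulative weight:
  x=3 (D, w=20) cum 20
  x=4 (A, w=50) cum 70
  x=4 (C, w=50) cum 120
  x=5 (B, w=120) cum 240  ← median
  x=6 (E, w=50) cum 290
  x=7 (F, w=100) cum 390
⇒ x* = 5
y-coordinate, sorted with cumulative weight:
  y=2 (A, w=50) cum 50
  y=4 (F, w=100) cum 150
  y=5 (C, w=50) cum 200  ← median
  y=6 (E, w=50) cum 250
  y=7 (B, w=120) cum 370
  y=9 (D, w=20) cum 390
⇒ y* = 5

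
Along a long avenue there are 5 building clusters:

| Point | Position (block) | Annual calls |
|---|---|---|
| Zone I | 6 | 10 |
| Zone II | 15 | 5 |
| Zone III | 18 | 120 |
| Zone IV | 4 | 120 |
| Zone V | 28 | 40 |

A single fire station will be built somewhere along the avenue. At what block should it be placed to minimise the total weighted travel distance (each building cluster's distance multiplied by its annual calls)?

For a sum of weighted absolute distances on a line, the optimum is the weighted median (not the mean). Total weight W = 295; half-weight = 147.5.
Sort by position and accumulate weight:
  block 4 (Zone IV, w=120) → cum 120
  block 6 (Zone I, w=10) → cum 130
  block 15 (Zone II, w=5) → cum 135
  block 18 (Zone III, w=120) → cum 255  ≥ 147.5 → median here
  block 28 (Zone V, w=40) → cum 295
Optimal location: block 18.

x = 18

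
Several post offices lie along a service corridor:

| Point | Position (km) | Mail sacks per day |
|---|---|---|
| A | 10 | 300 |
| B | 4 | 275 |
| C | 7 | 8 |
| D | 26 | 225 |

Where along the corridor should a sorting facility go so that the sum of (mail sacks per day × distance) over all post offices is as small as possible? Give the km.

x = 10

For a sum of weighted absolute distances on a line, the optimum is the weighted median (not the mean). Total weight W = 808; half-weight = 404.
Sort by position and accumulate weight:
  km 4 (B, w=275) → cum 275
  km 7 (C, w=8) → cum 283
  km 10 (A, w=300) → cum 583  ≥ 404 → median here
  km 26 (D, w=225) → cum 808
Optimal location: km 10.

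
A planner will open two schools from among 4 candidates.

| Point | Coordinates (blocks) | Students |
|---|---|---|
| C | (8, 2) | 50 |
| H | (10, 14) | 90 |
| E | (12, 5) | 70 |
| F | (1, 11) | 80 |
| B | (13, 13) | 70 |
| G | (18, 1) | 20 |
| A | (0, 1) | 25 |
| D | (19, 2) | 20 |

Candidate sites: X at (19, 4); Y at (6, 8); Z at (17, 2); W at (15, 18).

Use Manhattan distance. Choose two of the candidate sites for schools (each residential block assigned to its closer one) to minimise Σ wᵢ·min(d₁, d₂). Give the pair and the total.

Evaluate every pair (each demand assigned to the nearer of the two):
  {Y, Z}: total = 3745
  {X, Y}: total = 3785
  {Y, W}: total = 4055
  {Z, W}: total = 4520
  {X, W}: total = 4860
  {X, Z}: total = 6300
Best pair: {Y, Z} with total 3745.

{Y, Z}, total 3745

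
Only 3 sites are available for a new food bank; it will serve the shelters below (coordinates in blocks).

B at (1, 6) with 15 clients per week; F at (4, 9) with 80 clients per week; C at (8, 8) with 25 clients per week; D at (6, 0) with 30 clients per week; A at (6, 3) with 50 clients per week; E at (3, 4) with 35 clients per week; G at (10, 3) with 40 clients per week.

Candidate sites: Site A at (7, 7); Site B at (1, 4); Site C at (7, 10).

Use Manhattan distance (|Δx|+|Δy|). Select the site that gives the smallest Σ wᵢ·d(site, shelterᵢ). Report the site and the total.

Total weighted distance at each candidate:
  Site A (7, 7): total = 1570
  Site B (1, 4): total = 1985
  Site C (7, 10): total = 2025
Minimum is at Site A with total 1570 blocks.

Site A, total 1570 blocks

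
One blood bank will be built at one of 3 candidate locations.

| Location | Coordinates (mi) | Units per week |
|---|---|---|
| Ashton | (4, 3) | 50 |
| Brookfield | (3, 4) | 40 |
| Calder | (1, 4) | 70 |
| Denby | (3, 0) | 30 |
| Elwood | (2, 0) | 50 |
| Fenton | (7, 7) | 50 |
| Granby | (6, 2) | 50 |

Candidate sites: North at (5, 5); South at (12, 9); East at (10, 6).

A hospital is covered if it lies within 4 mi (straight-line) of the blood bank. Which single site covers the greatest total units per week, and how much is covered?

Coverage radius r = 4 mi; a point is covered iff (Δx)²+(Δy)² ≤ 4² = 16.
  North (5, 5): covers {Ashton, Brookfield, Fenton, Granby} → 190
  South (12, 9): covers {none} → 0
  East (10, 6): covers {Fenton} → 50
Maximum coverage at North: 190 units per week.

North, covering 190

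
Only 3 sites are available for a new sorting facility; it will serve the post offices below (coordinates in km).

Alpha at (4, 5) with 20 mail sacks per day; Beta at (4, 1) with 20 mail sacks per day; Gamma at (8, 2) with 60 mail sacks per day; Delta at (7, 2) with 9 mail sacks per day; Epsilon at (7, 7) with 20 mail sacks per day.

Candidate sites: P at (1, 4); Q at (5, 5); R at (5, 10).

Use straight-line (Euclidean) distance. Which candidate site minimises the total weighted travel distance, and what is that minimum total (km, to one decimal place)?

Q, total 446.0 km

Total weighted distance at each candidate:
  P (1, 4): total = 776.0
  Q (5, 5): total = 446.0
  R (5, 10): total = 942.1
Minimum is at Q with total 446.0 km.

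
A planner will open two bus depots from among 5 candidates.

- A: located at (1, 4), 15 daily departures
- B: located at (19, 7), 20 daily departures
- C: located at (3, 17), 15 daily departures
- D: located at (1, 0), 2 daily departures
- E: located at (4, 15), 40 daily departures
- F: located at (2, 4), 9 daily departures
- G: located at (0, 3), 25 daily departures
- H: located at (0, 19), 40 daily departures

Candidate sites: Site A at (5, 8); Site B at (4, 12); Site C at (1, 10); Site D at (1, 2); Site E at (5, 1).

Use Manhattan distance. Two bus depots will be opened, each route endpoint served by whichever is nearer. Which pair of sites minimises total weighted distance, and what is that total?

{Site B, Site D}, total 1161

Evaluate every pair (each demand assigned to the nearer of the two):
  {Site B, Site D}: total = 1161
  {Site B, Site C}: total = 1383
  {Site C, Site D}: total = 1386
  {Site B, Site E}: total = 1394
  {Site A, Site B}: total = 1407
  {Site A, Site C}: total = 1528
  {Site A, Site D}: total = 1536
  {Site C, Site E}: total = 1584
  {Site A, Site E}: total = 1769
  {Site D, Site E}: total = 2086
Best pair: {Site B, Site D} with total 1161.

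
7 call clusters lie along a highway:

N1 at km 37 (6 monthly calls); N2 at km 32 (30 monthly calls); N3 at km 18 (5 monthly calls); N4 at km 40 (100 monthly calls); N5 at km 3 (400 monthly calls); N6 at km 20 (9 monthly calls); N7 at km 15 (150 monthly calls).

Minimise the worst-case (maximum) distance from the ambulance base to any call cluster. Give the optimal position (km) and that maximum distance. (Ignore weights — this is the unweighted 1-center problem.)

location 21.5, max distance 18.5

The 1-center on a line is the midpoint of the two extreme points: leftmost at 3, rightmost at 40.
Optimal location = (3 + 40)/2 = 21.5; maximum distance = (40 − 3)/2 = 18.5.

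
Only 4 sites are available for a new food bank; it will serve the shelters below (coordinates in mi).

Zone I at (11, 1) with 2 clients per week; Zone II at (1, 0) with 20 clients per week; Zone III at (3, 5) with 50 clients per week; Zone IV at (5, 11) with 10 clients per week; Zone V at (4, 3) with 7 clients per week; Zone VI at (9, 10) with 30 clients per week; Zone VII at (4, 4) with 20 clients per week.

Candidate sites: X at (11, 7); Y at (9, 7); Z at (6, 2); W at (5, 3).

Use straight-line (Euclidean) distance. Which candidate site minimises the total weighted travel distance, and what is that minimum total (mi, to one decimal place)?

Total weighted distance at each candidate:
  X (11, 7): total = 1057.5
  Y (9, 7): total = 849.5
  Z (6, 2): total = 749.1
  W (5, 3): total = 611.2
Minimum is at W with total 611.2 mi.

W, total 611.2 mi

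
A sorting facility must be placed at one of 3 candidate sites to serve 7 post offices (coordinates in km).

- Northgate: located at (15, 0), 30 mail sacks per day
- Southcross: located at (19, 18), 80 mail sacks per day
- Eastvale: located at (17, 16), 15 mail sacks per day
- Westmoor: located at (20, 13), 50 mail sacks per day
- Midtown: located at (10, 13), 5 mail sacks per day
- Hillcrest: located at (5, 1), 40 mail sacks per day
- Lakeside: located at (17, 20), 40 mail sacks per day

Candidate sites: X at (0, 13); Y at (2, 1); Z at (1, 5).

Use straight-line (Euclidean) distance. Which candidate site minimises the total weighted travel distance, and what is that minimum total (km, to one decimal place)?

Total weighted distance at each candidate:
  X (0, 13): total = 4731.6
  Y (2, 1): total = 4874.8
  Z (1, 5): total = 4708.0
Minimum is at Z with total 4708.0 km.

Z, total 4708.0 km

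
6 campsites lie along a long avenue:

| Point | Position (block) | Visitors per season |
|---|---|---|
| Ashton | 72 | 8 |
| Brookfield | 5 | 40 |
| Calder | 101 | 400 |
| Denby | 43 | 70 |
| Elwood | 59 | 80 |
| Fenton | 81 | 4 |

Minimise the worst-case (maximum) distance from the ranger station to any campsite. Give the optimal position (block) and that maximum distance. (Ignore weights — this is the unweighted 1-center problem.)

The 1-center on a line is the midpoint of the two extreme points: leftmost at 5, rightmost at 101.
Optimal location = (5 + 101)/2 = 53; maximum distance = (101 − 5)/2 = 48.

location 53, max distance 48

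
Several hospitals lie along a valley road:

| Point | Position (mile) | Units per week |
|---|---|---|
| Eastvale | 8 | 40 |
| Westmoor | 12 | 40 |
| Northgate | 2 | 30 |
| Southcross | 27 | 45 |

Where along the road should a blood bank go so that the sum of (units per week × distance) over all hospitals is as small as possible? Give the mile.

For a sum of weighted absolute distances on a line, the optimum is the weighted median (not the mean). Total weight W = 155; half-weight = 77.5.
Sort by position and accumulate weight:
  mile 2 (Northgate, w=30) → cum 30
  mile 8 (Eastvale, w=40) → cum 70
  mile 12 (Westmoor, w=40) → cum 110  ≥ 77.5 → median here
  mile 27 (Southcross, w=45) → cum 155
Optimal location: mile 12.

x = 12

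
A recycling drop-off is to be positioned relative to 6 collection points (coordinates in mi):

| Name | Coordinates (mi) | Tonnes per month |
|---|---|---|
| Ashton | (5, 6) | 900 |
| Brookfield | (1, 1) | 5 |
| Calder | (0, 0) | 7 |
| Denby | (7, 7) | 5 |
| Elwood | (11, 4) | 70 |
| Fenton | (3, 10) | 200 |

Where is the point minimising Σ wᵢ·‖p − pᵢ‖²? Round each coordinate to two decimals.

The minimiser of Σwᵢ‖p−pᵢ‖² is the weighted centroid p* = (Σwᵢpᵢ)/(Σwᵢ).
Σwᵢ = 1187.
Σwᵢxᵢ = 900·5 + 5·1 + 7·0 + 5·7 + 70·11 + 200·3 = 5910.
Σwᵢyᵢ = 900·6 + 5·1 + 7·0 + 5·7 + 70·4 + 200·10 = 7720.
x* = 5910/1187 = 4.98, y* = 7720/1187 = 6.50.

(4.98, 6.50)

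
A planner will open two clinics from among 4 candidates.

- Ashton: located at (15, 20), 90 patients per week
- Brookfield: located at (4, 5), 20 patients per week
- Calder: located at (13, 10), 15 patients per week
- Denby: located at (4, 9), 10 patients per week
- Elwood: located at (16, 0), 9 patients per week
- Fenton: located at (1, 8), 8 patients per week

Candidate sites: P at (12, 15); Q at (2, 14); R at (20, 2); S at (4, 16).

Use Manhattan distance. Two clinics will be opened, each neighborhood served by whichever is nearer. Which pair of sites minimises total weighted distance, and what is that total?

Evaluate every pair (each demand assigned to the nearer of the two):
  {P, Q}: total = 1327
  {P, S}: total = 1359
  {P, R}: total = 1508
  {R, S}: total = 2007
  {Q, S}: total = 2173
  {Q, R}: total = 2335
Best pair: {P, Q} with total 1327.

{P, Q}, total 1327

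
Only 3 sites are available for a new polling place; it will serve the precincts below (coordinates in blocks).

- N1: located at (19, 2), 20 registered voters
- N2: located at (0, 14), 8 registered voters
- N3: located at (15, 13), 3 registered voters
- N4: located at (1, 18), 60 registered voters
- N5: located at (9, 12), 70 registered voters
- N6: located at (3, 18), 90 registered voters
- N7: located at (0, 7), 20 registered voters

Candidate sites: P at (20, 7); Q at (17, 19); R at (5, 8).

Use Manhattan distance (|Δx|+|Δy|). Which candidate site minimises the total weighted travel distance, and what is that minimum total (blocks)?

R, total 3133 blocks

Total weighted distance at each candidate:
  P (20, 7): total = 6209
  Q (17, 19): total = 4580
  R (5, 8): total = 3133
Minimum is at R with total 3133 blocks.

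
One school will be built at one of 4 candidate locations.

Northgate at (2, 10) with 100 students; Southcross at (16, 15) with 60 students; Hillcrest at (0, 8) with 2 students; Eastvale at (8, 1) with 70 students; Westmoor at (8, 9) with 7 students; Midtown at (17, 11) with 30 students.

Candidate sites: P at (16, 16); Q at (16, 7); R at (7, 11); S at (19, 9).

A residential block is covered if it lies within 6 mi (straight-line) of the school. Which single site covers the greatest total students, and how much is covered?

R, covering 107

Coverage radius r = 6 mi; a point is covered iff (Δx)²+(Δy)² ≤ 6² = 36.
  P (16, 16): covers {Southcross, Midtown} → 90
  Q (16, 7): covers {Midtown} → 30
  R (7, 11): covers {Northgate, Westmoor} → 107
  S (19, 9): covers {Midtown} → 30
Maximum coverage at R: 107 students.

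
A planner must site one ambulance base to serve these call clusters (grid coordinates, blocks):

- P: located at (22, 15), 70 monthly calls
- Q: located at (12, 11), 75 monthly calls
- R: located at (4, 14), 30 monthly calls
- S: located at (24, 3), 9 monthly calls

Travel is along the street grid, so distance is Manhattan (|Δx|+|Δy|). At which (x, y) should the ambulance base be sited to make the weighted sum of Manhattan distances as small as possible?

Manhattan distance separates: Σwᵢ(|x−xᵢ|+|y−yᵢ|) = Σwᵢ|x−xᵢ| + Σwᵢ|y−yᵢ|, so x and y are optimised independently as 1-D weighted medians.
Total weight W = 184; half = 92.
x-coordinate, sorted with cumulative weight:
  x=4 (R, w=30) cum 30
  x=12 (Q, w=75) cum 105  ← median
  x=22 (P, w=70) cum 175
  x=24 (S, w=9) cum 184
⇒ x* = 12
y-coordinate, sorted with cumulative weight:
  y=3 (S, w=9) cum 9
  y=11 (Q, w=75) cum 84
  y=14 (R, w=30) cum 114  ← median
  y=15 (P, w=70) cum 184
⇒ y* = 14

(12, 14)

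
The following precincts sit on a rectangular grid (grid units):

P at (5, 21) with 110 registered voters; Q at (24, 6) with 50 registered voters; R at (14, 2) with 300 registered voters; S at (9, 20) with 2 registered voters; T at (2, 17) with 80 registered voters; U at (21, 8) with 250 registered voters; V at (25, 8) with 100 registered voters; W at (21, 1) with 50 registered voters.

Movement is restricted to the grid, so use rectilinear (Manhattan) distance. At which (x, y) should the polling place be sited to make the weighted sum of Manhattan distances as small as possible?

Manhattan distance separates: Σwᵢ(|x−xᵢ|+|y−yᵢ|) = Σwᵢ|x−xᵢ| + Σwᵢ|y−yᵢ|, so x and y are optimised independently as 1-D weighted medians.
Total weight W = 942; half = 471.
x-coordinate, sorted with cumulative weight:
  x=2 (T, w=80) cum 80
  x=5 (P, w=110) cum 190
  x=9 (S, w=2) cum 192
  x=14 (R, w=300) cum 492  ← median
  x=21 (U, w=250) cum 742
  x=21 (W, w=50) cum 792
  x=24 (Q, w=50) cum 842
  x=25 (V, w=100) cum 942
⇒ x* = 14
y-coordinate, sorted with cumulative weight:
  y=1 (W, w=50) cum 50
  y=2 (R, w=300) cum 350
  y=6 (Q, w=50) cum 400
  y=8 (U, w=250) cum 650  ← median
  y=8 (V, w=100) cum 750
  y=17 (T, w=80) cum 830
  y=20 (S, w=2) cum 832
  y=21 (P, w=110) cum 942
⇒ y* = 8

(14, 8)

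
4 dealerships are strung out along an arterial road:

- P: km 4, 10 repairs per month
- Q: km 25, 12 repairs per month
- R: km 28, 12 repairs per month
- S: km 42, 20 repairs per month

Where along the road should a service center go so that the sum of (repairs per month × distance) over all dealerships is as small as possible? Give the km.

For a sum of weighted absolute distances on a line, the optimum is the weighted median (not the mean). Total weight W = 54; half-weight = 27.
Sort by position and accumulate weight:
  km 4 (P, w=10) → cum 10
  km 25 (Q, w=12) → cum 22
  km 28 (R, w=12) → cum 34  ≥ 27 → median here
  km 42 (S, w=20) → cum 54
Optimal location: km 28.

x = 28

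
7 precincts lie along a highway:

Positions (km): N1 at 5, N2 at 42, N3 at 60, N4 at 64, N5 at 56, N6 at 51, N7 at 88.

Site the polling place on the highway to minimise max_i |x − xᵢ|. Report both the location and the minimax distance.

location 46.5, max distance 41.5

The 1-center on a line is the midpoint of the two extreme points: leftmost at 5, rightmost at 88.
Optimal location = (5 + 88)/2 = 46.5; maximum distance = (88 − 5)/2 = 41.5.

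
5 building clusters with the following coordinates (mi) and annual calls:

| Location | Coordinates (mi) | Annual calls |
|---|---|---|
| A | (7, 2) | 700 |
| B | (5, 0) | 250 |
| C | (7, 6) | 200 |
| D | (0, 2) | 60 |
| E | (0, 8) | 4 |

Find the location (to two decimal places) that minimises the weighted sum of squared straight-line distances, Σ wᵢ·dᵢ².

(6.22, 2.27)

The minimiser of Σwᵢ‖p−pᵢ‖² is the weighted centroid p* = (Σwᵢpᵢ)/(Σwᵢ).
Σwᵢ = 1214.
Σwᵢxᵢ = 700·7 + 250·5 + 200·7 + 60·0 + 4·0 = 7550.
Σwᵢyᵢ = 700·2 + 250·0 + 200·6 + 60·2 + 4·8 = 2752.
x* = 7550/1214 = 6.22, y* = 2752/1214 = 2.27.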